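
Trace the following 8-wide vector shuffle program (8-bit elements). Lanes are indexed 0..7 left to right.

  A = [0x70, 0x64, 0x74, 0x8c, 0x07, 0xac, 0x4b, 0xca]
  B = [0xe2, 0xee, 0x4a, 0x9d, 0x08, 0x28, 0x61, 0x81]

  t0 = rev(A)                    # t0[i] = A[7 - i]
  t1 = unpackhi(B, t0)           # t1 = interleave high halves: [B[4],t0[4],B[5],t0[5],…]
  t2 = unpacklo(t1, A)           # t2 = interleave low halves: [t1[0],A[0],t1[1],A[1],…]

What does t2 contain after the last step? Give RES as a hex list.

RES = [ 0x08  0x70  0x8c  0x64  0x28  0x74  0x74  0x8c ]

→ t0 |ca|4b|ac|07|8c|74|64|70|
→ t1 |08|8c|28|74|61|64|81|70|
→ t2 |08|70|8c|64|28|74|74|8c|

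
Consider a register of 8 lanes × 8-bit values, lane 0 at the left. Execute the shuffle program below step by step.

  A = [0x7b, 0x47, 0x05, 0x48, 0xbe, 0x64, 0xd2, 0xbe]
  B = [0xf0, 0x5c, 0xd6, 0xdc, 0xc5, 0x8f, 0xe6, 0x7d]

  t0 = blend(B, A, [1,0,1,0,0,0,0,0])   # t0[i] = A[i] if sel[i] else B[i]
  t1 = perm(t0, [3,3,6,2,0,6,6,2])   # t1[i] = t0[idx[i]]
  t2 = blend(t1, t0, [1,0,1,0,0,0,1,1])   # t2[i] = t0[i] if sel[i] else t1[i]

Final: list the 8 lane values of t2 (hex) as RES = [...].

RES = [ 0x7b  0xdc  0x05  0x05  0x7b  0xe6  0xe6  0x7d ]

t0 = [0x7b, 0x5c, 0x05, 0xdc, 0xc5, 0x8f, 0xe6, 0x7d]
t1 = [0xdc, 0xdc, 0xe6, 0x05, 0x7b, 0xe6, 0xe6, 0x05]
t2 = [0x7b, 0xdc, 0x05, 0x05, 0x7b, 0xe6, 0xe6, 0x7d]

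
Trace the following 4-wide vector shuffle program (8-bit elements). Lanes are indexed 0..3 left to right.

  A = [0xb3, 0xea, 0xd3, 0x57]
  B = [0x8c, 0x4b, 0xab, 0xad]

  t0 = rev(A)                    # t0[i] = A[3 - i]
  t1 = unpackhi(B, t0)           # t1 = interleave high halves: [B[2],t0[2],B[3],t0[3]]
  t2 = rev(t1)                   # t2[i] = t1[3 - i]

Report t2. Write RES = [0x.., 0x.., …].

RES = [ 0xb3  0xad  0xea  0xab ]

→ t0 |57|d3|ea|b3|
→ t1 |ab|ea|ad|b3|
→ t2 |b3|ad|ea|ab|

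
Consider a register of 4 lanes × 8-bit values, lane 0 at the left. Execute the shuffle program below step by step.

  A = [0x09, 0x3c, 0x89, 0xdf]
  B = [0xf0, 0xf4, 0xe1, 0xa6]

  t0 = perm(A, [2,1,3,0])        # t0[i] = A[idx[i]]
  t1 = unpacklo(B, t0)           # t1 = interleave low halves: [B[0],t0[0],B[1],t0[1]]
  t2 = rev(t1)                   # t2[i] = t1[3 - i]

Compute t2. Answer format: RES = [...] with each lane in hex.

  t0: 89 3c df 09
  t1: f0 89 f4 3c
  t2: 3c f4 89 f0

RES = [ 0x3c  0xf4  0x89  0xf0 ]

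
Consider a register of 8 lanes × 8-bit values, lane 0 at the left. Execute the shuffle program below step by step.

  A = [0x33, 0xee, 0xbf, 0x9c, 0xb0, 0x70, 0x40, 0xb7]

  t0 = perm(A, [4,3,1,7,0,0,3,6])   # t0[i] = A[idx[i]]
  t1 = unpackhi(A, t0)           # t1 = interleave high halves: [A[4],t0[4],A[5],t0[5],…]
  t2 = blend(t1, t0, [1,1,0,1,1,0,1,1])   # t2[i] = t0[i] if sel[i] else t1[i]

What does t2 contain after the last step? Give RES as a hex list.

t0 = [0xb0, 0x9c, 0xee, 0xb7, 0x33, 0x33, 0x9c, 0x40]
t1 = [0xb0, 0x33, 0x70, 0x33, 0x40, 0x9c, 0xb7, 0x40]
t2 = [0xb0, 0x9c, 0x70, 0xb7, 0x33, 0x9c, 0x9c, 0x40]

RES = [0xb0, 0x9c, 0x70, 0xb7, 0x33, 0x9c, 0x9c, 0x40]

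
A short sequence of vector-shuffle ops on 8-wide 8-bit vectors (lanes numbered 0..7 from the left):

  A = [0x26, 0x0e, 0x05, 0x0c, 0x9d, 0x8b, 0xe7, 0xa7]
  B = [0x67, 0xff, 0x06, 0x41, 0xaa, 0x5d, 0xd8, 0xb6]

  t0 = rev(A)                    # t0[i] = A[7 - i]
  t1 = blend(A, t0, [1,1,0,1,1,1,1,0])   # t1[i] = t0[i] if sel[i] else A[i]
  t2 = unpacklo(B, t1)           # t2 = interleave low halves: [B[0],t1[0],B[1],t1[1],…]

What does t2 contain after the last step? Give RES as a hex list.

RES = [ 0x67  0xa7  0xff  0xe7  0x06  0x05  0x41  0x9d ]

  t0: a7 e7 8b 9d 0c 05 0e 26
  t1: a7 e7 05 9d 0c 05 0e a7
  t2: 67 a7 ff e7 06 05 41 9d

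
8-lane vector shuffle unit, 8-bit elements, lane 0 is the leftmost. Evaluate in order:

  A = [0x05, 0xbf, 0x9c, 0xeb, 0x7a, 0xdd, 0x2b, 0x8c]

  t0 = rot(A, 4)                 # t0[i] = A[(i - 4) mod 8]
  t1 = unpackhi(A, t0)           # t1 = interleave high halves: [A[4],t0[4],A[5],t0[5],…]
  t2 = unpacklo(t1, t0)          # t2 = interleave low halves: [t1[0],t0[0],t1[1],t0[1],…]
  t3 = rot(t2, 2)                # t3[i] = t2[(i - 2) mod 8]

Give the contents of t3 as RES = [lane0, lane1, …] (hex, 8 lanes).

RES = [ 0xbf  0x8c  0x7a  0x7a  0x05  0xdd  0xdd  0x2b ]

→ t0 |7a|dd|2b|8c|05|bf|9c|eb|
→ t1 |7a|05|dd|bf|2b|9c|8c|eb|
→ t2 |7a|7a|05|dd|dd|2b|bf|8c|
→ t3 |bf|8c|7a|7a|05|dd|dd|2b|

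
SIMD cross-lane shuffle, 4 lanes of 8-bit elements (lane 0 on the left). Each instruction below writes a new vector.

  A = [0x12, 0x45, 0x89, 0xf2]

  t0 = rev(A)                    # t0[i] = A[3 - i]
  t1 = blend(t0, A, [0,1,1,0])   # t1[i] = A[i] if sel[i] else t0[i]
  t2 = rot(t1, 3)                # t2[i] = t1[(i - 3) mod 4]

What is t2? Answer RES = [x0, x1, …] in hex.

t0 = [0xf2, 0x89, 0x45, 0x12]
t1 = [0xf2, 0x45, 0x89, 0x12]
t2 = [0x45, 0x89, 0x12, 0xf2]

RES = [ 0x45  0x89  0x12  0xf2 ]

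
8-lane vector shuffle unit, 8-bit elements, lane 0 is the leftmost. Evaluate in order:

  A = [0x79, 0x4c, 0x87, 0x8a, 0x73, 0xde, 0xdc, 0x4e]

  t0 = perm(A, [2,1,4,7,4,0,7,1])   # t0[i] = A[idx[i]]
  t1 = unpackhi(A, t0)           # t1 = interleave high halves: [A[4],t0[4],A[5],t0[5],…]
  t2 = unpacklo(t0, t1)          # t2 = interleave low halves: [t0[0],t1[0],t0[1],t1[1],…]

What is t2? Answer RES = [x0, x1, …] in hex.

RES = [0x87, 0x73, 0x4c, 0x73, 0x73, 0xde, 0x4e, 0x79]

→ t0 |87|4c|73|4e|73|79|4e|4c|
→ t1 |73|73|de|79|dc|4e|4e|4c|
→ t2 |87|73|4c|73|73|de|4e|79|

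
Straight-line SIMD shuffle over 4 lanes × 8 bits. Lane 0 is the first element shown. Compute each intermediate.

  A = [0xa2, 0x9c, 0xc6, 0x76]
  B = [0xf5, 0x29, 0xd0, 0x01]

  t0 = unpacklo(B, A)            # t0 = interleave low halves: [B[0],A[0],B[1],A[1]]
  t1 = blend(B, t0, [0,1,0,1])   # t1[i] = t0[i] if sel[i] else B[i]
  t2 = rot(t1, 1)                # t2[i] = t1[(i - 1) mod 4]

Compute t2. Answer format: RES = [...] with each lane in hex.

RES = [0x9c, 0xf5, 0xa2, 0xd0]

  t0: f5 a2 29 9c
  t1: f5 a2 d0 9c
  t2: 9c f5 a2 d0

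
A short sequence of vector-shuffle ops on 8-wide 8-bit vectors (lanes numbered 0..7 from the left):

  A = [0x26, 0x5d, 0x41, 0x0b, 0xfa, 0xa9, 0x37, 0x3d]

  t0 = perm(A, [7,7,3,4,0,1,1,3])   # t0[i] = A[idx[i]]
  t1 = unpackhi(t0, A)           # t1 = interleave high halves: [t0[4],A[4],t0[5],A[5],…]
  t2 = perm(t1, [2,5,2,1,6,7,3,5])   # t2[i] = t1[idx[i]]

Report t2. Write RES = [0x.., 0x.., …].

→ t0 |3d|3d|0b|fa|26|5d|5d|0b|
→ t1 |26|fa|5d|a9|5d|37|0b|3d|
→ t2 |5d|37|5d|fa|0b|3d|a9|37|

RES = [0x5d, 0x37, 0x5d, 0xfa, 0x0b, 0x3d, 0xa9, 0x37]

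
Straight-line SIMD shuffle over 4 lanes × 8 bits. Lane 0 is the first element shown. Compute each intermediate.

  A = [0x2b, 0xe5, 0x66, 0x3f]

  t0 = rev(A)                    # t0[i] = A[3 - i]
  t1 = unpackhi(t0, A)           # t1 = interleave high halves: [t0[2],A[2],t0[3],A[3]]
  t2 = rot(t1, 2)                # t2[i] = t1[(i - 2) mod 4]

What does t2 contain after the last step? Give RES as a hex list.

RES = [0x2b, 0x3f, 0xe5, 0x66]

  t0: 3f 66 e5 2b
  t1: e5 66 2b 3f
  t2: 2b 3f e5 66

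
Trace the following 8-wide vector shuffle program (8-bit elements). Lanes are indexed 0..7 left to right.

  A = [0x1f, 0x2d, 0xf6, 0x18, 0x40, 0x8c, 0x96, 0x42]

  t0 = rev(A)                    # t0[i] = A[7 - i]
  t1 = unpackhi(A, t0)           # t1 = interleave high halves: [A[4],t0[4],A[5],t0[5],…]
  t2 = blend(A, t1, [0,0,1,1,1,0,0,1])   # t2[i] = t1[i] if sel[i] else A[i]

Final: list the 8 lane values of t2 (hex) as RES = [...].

RES = [ 0x1f  0x2d  0x8c  0xf6  0x96  0x8c  0x96  0x1f ]

t0 = [0x42, 0x96, 0x8c, 0x40, 0x18, 0xf6, 0x2d, 0x1f]
t1 = [0x40, 0x18, 0x8c, 0xf6, 0x96, 0x2d, 0x42, 0x1f]
t2 = [0x1f, 0x2d, 0x8c, 0xf6, 0x96, 0x8c, 0x96, 0x1f]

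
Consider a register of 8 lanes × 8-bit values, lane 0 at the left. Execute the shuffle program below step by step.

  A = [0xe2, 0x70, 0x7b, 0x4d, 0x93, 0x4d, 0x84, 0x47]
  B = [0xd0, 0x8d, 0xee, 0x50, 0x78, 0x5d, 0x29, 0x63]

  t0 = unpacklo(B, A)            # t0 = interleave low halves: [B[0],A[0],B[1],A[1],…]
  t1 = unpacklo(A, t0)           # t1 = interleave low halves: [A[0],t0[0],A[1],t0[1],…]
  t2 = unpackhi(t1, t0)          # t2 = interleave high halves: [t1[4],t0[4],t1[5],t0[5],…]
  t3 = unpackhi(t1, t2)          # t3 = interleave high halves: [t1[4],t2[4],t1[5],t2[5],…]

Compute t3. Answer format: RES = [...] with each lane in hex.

→ t0 |d0|e2|8d|70|ee|7b|50|4d|
→ t1 |e2|d0|70|e2|7b|8d|4d|70|
→ t2 |7b|ee|8d|7b|4d|50|70|4d|
→ t3 |7b|4d|8d|50|4d|70|70|4d|

RES = [0x7b, 0x4d, 0x8d, 0x50, 0x4d, 0x70, 0x70, 0x4d]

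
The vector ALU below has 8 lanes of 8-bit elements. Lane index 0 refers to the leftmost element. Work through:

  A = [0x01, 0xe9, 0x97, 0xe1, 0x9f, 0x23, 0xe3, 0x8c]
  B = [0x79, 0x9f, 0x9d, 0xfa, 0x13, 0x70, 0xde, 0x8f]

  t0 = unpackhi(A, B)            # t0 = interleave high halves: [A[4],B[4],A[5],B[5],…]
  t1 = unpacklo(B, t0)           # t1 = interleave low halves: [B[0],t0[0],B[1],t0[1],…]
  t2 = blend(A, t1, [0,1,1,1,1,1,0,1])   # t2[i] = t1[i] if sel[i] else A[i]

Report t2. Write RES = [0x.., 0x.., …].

RES = [ 0x01  0x9f  0x9f  0x13  0x9d  0x23  0xe3  0x70 ]

  t0: 9f 13 23 70 e3 de 8c 8f
  t1: 79 9f 9f 13 9d 23 fa 70
  t2: 01 9f 9f 13 9d 23 e3 70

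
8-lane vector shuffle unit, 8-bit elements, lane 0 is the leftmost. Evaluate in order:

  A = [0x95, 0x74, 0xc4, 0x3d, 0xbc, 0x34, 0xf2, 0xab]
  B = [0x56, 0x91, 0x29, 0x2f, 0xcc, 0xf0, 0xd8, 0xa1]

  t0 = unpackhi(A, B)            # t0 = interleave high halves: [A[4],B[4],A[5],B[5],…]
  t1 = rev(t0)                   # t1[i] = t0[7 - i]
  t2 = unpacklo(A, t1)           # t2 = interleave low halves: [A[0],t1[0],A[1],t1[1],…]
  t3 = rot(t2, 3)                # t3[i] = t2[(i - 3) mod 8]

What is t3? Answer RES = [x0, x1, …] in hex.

t0 = [0xbc, 0xcc, 0x34, 0xf0, 0xf2, 0xd8, 0xab, 0xa1]
t1 = [0xa1, 0xab, 0xd8, 0xf2, 0xf0, 0x34, 0xcc, 0xbc]
t2 = [0x95, 0xa1, 0x74, 0xab, 0xc4, 0xd8, 0x3d, 0xf2]
t3 = [0xd8, 0x3d, 0xf2, 0x95, 0xa1, 0x74, 0xab, 0xc4]

RES = [0xd8, 0x3d, 0xf2, 0x95, 0xa1, 0x74, 0xab, 0xc4]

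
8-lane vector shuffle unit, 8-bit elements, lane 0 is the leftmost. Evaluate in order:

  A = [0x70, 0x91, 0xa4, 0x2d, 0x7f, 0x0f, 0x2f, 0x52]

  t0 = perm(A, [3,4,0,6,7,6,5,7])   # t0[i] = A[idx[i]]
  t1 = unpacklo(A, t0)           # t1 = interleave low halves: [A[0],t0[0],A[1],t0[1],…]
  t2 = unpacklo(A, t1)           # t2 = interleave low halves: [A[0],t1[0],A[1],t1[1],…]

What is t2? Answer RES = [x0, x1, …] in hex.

→ t0 |2d|7f|70|2f|52|2f|0f|52|
→ t1 |70|2d|91|7f|a4|70|2d|2f|
→ t2 |70|70|91|2d|a4|91|2d|7f|

RES = [ 0x70  0x70  0x91  0x2d  0xa4  0x91  0x2d  0x7f ]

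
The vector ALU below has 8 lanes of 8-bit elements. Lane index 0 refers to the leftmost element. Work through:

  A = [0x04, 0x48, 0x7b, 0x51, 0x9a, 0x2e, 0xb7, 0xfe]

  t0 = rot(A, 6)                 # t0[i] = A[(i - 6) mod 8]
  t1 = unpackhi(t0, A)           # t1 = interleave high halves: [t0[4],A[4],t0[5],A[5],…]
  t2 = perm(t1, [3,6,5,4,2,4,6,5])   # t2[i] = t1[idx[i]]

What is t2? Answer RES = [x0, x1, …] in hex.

t0 = [0x7b, 0x51, 0x9a, 0x2e, 0xb7, 0xfe, 0x04, 0x48]
t1 = [0xb7, 0x9a, 0xfe, 0x2e, 0x04, 0xb7, 0x48, 0xfe]
t2 = [0x2e, 0x48, 0xb7, 0x04, 0xfe, 0x04, 0x48, 0xb7]

RES = [0x2e, 0x48, 0xb7, 0x04, 0xfe, 0x04, 0x48, 0xb7]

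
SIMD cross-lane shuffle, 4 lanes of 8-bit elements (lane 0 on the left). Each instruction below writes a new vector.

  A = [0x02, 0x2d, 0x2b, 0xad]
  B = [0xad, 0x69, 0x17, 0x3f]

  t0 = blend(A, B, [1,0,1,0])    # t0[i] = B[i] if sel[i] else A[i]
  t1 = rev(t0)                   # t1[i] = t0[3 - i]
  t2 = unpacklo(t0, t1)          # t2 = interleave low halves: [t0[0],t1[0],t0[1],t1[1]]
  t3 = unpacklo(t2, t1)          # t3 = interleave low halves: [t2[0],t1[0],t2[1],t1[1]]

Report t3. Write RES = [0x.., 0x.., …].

  t0: ad 2d 17 ad
  t1: ad 17 2d ad
  t2: ad ad 2d 17
  t3: ad ad ad 17

RES = [ 0xad  0xad  0xad  0x17 ]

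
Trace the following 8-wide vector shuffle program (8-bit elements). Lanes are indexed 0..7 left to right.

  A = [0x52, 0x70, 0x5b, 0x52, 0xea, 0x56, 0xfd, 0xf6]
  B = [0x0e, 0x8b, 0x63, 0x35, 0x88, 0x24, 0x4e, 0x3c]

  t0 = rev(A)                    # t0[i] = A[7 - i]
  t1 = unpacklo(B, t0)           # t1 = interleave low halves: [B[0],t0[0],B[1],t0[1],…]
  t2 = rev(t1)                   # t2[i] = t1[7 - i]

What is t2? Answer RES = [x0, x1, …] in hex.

RES = [ 0xea  0x35  0x56  0x63  0xfd  0x8b  0xf6  0x0e ]

→ t0 |f6|fd|56|ea|52|5b|70|52|
→ t1 |0e|f6|8b|fd|63|56|35|ea|
→ t2 |ea|35|56|63|fd|8b|f6|0e|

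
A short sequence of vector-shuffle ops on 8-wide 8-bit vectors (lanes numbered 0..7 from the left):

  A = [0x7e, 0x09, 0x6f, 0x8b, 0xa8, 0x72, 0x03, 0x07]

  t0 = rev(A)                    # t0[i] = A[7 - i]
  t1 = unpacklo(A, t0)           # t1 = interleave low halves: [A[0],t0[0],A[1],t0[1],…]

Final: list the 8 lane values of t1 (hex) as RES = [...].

RES = [0x7e, 0x07, 0x09, 0x03, 0x6f, 0x72, 0x8b, 0xa8]

t0 = [0x07, 0x03, 0x72, 0xa8, 0x8b, 0x6f, 0x09, 0x7e]
t1 = [0x7e, 0x07, 0x09, 0x03, 0x6f, 0x72, 0x8b, 0xa8]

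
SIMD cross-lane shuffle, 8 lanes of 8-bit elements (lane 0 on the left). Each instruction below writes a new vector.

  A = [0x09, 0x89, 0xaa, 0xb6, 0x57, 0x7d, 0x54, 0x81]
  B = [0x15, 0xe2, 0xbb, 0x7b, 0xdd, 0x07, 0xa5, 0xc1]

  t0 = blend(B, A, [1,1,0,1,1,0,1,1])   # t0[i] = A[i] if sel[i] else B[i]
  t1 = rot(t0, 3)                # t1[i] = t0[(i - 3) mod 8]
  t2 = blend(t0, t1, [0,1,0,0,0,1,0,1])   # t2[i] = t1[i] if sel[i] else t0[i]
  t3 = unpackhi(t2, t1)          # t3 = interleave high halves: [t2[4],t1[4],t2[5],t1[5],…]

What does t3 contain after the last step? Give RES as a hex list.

RES = [0x57, 0x89, 0xbb, 0xbb, 0x54, 0xb6, 0x57, 0x57]

  t0: 09 89 bb b6 57 07 54 81
  t1: 07 54 81 09 89 bb b6 57
  t2: 09 54 bb b6 57 bb 54 57
  t3: 57 89 bb bb 54 b6 57 57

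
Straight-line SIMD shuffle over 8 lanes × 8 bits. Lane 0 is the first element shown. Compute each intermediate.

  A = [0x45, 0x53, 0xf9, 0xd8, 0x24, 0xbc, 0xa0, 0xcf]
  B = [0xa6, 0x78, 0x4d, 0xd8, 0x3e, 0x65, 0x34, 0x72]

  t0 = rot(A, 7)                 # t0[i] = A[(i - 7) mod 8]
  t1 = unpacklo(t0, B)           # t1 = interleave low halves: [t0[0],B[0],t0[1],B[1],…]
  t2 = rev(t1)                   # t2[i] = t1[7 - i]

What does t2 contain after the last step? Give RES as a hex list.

RES = [0xd8, 0x24, 0x4d, 0xd8, 0x78, 0xf9, 0xa6, 0x53]

  t0: 53 f9 d8 24 bc a0 cf 45
  t1: 53 a6 f9 78 d8 4d 24 d8
  t2: d8 24 4d d8 78 f9 a6 53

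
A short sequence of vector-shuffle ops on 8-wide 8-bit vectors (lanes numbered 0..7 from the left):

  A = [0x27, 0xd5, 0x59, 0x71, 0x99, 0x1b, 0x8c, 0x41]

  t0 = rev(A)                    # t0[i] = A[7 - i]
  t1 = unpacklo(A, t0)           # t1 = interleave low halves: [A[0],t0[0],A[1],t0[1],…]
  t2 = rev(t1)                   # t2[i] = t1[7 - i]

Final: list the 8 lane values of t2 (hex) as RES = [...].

  t0: 41 8c 1b 99 71 59 d5 27
  t1: 27 41 d5 8c 59 1b 71 99
  t2: 99 71 1b 59 8c d5 41 27

RES = [ 0x99  0x71  0x1b  0x59  0x8c  0xd5  0x41  0x27 ]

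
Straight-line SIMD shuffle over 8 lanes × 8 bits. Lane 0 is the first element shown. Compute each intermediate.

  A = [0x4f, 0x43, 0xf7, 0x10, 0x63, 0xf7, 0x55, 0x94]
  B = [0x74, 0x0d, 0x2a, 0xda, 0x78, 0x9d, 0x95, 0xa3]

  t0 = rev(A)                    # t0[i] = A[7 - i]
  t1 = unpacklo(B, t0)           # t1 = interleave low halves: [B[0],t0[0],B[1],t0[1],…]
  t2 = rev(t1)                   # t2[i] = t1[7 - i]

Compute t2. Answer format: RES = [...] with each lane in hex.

RES = [ 0x63  0xda  0xf7  0x2a  0x55  0x0d  0x94  0x74 ]

t0 = [0x94, 0x55, 0xf7, 0x63, 0x10, 0xf7, 0x43, 0x4f]
t1 = [0x74, 0x94, 0x0d, 0x55, 0x2a, 0xf7, 0xda, 0x63]
t2 = [0x63, 0xda, 0xf7, 0x2a, 0x55, 0x0d, 0x94, 0x74]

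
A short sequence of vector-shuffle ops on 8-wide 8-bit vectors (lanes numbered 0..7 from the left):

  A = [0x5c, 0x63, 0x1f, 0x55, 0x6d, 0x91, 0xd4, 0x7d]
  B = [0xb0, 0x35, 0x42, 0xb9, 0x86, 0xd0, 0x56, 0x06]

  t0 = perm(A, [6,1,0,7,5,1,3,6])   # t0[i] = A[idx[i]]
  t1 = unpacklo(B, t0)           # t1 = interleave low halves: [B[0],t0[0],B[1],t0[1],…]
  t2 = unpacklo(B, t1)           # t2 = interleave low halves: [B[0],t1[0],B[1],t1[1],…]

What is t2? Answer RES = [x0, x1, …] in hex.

RES = [0xb0, 0xb0, 0x35, 0xd4, 0x42, 0x35, 0xb9, 0x63]

  t0: d4 63 5c 7d 91 63 55 d4
  t1: b0 d4 35 63 42 5c b9 7d
  t2: b0 b0 35 d4 42 35 b9 63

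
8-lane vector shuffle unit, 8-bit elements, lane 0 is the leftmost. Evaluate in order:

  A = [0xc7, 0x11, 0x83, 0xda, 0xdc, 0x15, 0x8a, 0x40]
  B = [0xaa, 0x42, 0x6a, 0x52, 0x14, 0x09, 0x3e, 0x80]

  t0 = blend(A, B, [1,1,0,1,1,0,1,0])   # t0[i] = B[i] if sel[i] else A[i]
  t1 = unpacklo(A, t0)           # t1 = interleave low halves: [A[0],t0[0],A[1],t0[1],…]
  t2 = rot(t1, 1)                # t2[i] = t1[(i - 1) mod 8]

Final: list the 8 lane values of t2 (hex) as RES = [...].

RES = [ 0x52  0xc7  0xaa  0x11  0x42  0x83  0x83  0xda ]

  t0: aa 42 83 52 14 15 3e 40
  t1: c7 aa 11 42 83 83 da 52
  t2: 52 c7 aa 11 42 83 83 da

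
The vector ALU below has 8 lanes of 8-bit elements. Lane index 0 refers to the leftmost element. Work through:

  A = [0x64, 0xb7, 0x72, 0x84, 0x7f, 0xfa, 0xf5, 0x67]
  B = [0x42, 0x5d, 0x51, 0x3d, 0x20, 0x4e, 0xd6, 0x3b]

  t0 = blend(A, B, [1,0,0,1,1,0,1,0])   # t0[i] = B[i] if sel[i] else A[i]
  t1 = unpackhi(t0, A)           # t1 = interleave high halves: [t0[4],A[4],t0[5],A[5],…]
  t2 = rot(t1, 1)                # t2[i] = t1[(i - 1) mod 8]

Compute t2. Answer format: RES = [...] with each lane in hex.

→ t0 |42|b7|72|3d|20|fa|d6|67|
→ t1 |20|7f|fa|fa|d6|f5|67|67|
→ t2 |67|20|7f|fa|fa|d6|f5|67|

RES = [0x67, 0x20, 0x7f, 0xfa, 0xfa, 0xd6, 0xf5, 0x67]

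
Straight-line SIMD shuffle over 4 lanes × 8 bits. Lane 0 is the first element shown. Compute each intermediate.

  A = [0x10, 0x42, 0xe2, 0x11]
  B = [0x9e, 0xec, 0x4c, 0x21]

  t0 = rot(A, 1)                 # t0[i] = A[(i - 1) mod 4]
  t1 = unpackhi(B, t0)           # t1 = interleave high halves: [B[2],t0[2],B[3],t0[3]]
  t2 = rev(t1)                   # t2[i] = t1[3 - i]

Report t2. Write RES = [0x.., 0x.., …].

  t0: 11 10 42 e2
  t1: 4c 42 21 e2
  t2: e2 21 42 4c

RES = [0xe2, 0x21, 0x42, 0x4c]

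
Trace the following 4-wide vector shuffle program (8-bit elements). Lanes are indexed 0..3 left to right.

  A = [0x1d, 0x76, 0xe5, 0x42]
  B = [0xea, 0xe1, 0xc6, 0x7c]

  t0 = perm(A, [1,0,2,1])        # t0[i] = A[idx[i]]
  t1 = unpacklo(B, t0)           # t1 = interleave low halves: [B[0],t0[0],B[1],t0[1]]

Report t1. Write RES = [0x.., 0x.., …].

RES = [ 0xea  0x76  0xe1  0x1d ]

  t0: 76 1d e5 76
  t1: ea 76 e1 1d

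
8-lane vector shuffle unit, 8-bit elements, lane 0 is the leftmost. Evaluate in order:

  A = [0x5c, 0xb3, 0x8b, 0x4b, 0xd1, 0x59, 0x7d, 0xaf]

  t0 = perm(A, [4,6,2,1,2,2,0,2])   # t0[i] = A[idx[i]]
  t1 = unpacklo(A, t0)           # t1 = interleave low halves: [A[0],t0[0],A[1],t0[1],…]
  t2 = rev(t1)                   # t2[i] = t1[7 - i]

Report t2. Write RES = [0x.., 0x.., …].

RES = [0xb3, 0x4b, 0x8b, 0x8b, 0x7d, 0xb3, 0xd1, 0x5c]

  t0: d1 7d 8b b3 8b 8b 5c 8b
  t1: 5c d1 b3 7d 8b 8b 4b b3
  t2: b3 4b 8b 8b 7d b3 d1 5c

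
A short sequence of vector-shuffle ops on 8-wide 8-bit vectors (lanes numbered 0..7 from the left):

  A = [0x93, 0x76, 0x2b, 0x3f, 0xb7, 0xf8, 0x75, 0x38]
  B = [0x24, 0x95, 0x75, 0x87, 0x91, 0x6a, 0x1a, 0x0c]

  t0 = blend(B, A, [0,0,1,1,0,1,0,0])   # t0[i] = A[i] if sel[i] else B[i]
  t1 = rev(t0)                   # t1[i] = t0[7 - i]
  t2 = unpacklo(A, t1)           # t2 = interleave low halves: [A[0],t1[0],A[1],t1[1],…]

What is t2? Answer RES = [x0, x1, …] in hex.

→ t0 |24|95|2b|3f|91|f8|1a|0c|
→ t1 |0c|1a|f8|91|3f|2b|95|24|
→ t2 |93|0c|76|1a|2b|f8|3f|91|

RES = [ 0x93  0x0c  0x76  0x1a  0x2b  0xf8  0x3f  0x91 ]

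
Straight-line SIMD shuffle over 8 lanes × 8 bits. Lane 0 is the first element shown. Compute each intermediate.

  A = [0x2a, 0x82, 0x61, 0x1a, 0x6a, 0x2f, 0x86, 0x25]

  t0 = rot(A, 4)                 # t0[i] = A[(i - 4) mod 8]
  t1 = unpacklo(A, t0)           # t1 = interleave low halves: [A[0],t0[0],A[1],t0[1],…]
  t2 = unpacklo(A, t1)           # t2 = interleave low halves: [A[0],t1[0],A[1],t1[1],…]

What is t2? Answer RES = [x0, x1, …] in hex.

RES = [0x2a, 0x2a, 0x82, 0x6a, 0x61, 0x82, 0x1a, 0x2f]

→ t0 |6a|2f|86|25|2a|82|61|1a|
→ t1 |2a|6a|82|2f|61|86|1a|25|
→ t2 |2a|2a|82|6a|61|82|1a|2f|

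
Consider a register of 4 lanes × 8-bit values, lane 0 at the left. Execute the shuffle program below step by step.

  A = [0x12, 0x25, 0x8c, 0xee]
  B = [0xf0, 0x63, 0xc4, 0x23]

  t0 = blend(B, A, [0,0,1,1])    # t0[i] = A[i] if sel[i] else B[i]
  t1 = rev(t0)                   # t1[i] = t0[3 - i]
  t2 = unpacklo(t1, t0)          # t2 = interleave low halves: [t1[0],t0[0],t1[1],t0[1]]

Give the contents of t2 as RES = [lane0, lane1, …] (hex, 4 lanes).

→ t0 |f0|63|8c|ee|
→ t1 |ee|8c|63|f0|
→ t2 |ee|f0|8c|63|

RES = [0xee, 0xf0, 0x8c, 0x63]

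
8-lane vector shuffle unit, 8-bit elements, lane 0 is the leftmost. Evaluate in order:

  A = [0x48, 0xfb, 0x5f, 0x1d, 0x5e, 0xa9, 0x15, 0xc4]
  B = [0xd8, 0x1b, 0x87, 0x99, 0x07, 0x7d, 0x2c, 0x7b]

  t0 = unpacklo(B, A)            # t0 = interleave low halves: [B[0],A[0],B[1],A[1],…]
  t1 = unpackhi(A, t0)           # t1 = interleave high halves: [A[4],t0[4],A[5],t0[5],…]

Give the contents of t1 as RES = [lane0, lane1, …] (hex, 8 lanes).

  t0: d8 48 1b fb 87 5f 99 1d
  t1: 5e 87 a9 5f 15 99 c4 1d

RES = [ 0x5e  0x87  0xa9  0x5f  0x15  0x99  0xc4  0x1d ]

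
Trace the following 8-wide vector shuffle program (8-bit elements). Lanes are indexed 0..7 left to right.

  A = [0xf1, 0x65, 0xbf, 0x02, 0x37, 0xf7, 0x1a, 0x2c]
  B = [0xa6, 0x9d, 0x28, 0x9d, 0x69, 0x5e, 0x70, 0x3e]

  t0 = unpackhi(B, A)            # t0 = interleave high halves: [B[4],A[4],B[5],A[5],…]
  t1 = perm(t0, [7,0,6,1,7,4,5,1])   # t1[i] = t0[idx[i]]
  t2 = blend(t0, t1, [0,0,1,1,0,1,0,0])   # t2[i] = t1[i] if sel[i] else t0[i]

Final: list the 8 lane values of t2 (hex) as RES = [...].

→ t0 |69|37|5e|f7|70|1a|3e|2c|
→ t1 |2c|69|3e|37|2c|70|1a|37|
→ t2 |69|37|3e|37|70|70|3e|2c|

RES = [0x69, 0x37, 0x3e, 0x37, 0x70, 0x70, 0x3e, 0x2c]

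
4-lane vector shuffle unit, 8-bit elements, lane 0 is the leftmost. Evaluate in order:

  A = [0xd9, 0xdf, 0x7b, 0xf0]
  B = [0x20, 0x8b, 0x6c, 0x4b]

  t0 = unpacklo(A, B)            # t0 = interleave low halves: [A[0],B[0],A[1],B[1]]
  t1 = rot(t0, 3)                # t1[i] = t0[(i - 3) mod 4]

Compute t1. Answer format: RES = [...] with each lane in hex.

RES = [0x20, 0xdf, 0x8b, 0xd9]

  t0: d9 20 df 8b
  t1: 20 df 8b d9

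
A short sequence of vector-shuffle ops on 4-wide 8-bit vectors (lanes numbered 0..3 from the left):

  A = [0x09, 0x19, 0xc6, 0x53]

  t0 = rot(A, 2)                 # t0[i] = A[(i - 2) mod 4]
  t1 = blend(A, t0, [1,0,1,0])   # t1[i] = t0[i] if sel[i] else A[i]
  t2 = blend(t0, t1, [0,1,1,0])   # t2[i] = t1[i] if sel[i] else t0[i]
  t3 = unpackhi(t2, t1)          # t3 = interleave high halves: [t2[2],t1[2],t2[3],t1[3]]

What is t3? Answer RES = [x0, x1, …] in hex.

RES = [0x09, 0x09, 0x19, 0x53]

t0 = [0xc6, 0x53, 0x09, 0x19]
t1 = [0xc6, 0x19, 0x09, 0x53]
t2 = [0xc6, 0x19, 0x09, 0x19]
t3 = [0x09, 0x09, 0x19, 0x53]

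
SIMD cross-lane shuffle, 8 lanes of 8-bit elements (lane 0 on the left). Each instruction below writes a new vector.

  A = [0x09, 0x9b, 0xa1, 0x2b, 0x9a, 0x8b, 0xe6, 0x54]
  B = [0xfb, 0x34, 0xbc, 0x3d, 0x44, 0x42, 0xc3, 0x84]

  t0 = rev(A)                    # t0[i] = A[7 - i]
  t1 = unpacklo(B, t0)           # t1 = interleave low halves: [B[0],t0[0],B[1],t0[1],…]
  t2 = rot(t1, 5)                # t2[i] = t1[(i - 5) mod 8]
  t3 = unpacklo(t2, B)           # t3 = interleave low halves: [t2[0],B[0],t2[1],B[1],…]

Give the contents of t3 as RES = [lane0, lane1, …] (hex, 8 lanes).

RES = [ 0xe6  0xfb  0xbc  0x34  0x8b  0xbc  0x3d  0x3d ]

  t0: 54 e6 8b 9a 2b a1 9b 09
  t1: fb 54 34 e6 bc 8b 3d 9a
  t2: e6 bc 8b 3d 9a fb 54 34
  t3: e6 fb bc 34 8b bc 3d 3d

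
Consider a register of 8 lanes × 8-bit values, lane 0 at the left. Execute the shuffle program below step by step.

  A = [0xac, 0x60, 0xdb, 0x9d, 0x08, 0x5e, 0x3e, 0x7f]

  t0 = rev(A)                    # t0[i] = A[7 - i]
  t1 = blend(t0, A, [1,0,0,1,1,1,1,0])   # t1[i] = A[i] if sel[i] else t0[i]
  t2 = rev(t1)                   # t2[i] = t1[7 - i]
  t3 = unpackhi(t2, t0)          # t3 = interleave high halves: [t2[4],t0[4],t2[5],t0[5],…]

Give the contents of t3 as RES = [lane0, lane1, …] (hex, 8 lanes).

RES = [0x9d, 0x9d, 0x5e, 0xdb, 0x3e, 0x60, 0xac, 0xac]

t0 = [0x7f, 0x3e, 0x5e, 0x08, 0x9d, 0xdb, 0x60, 0xac]
t1 = [0xac, 0x3e, 0x5e, 0x9d, 0x08, 0x5e, 0x3e, 0xac]
t2 = [0xac, 0x3e, 0x5e, 0x08, 0x9d, 0x5e, 0x3e, 0xac]
t3 = [0x9d, 0x9d, 0x5e, 0xdb, 0x3e, 0x60, 0xac, 0xac]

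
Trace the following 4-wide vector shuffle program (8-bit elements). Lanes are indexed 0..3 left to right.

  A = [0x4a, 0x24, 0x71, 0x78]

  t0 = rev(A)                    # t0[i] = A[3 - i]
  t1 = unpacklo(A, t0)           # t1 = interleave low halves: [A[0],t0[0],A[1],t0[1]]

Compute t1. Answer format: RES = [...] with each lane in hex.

→ t0 |78|71|24|4a|
→ t1 |4a|78|24|71|

RES = [0x4a, 0x78, 0x24, 0x71]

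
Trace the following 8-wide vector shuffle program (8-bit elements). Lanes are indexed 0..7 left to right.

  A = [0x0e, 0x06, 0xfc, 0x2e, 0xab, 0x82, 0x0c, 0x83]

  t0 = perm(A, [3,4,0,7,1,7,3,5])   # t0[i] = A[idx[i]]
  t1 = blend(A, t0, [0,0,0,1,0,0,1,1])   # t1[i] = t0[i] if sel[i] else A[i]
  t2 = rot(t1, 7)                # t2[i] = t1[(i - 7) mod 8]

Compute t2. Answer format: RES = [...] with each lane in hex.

  t0: 2e ab 0e 83 06 83 2e 82
  t1: 0e 06 fc 83 ab 82 2e 82
  t2: 06 fc 83 ab 82 2e 82 0e

RES = [0x06, 0xfc, 0x83, 0xab, 0x82, 0x2e, 0x82, 0x0e]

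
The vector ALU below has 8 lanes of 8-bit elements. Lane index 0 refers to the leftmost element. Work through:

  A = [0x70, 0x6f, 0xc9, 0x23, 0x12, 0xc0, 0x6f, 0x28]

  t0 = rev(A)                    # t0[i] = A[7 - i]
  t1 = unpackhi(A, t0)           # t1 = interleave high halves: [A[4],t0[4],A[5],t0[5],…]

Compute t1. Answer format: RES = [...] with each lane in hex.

RES = [ 0x12  0x23  0xc0  0xc9  0x6f  0x6f  0x28  0x70 ]

→ t0 |28|6f|c0|12|23|c9|6f|70|
→ t1 |12|23|c0|c9|6f|6f|28|70|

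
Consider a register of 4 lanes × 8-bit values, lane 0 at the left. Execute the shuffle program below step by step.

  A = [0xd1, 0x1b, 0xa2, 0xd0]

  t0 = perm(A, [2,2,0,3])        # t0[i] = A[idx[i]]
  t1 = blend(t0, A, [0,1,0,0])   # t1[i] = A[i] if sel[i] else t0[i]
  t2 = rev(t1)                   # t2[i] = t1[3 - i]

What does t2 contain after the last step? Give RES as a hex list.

RES = [0xd0, 0xd1, 0x1b, 0xa2]

t0 = [0xa2, 0xa2, 0xd1, 0xd0]
t1 = [0xa2, 0x1b, 0xd1, 0xd0]
t2 = [0xd0, 0xd1, 0x1b, 0xa2]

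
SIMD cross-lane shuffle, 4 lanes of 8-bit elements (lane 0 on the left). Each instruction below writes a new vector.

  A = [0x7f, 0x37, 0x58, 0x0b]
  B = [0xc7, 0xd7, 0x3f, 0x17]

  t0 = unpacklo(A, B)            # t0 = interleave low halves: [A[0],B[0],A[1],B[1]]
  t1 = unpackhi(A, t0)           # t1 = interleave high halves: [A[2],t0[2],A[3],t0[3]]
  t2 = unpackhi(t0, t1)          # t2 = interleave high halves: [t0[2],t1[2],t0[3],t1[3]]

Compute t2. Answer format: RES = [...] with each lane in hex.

RES = [ 0x37  0x0b  0xd7  0xd7 ]

  t0: 7f c7 37 d7
  t1: 58 37 0b d7
  t2: 37 0b d7 d7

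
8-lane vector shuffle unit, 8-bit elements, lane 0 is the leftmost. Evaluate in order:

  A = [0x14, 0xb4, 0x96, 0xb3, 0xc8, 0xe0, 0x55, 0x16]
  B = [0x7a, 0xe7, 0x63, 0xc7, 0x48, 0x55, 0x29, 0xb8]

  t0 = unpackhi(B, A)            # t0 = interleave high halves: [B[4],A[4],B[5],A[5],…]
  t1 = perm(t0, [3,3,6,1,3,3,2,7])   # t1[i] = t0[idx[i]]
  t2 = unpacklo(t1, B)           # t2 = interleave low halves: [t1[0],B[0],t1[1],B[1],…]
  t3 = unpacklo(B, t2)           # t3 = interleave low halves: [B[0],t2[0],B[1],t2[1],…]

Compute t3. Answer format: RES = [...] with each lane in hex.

  t0: 48 c8 55 e0 29 55 b8 16
  t1: e0 e0 b8 c8 e0 e0 55 16
  t2: e0 7a e0 e7 b8 63 c8 c7
  t3: 7a e0 e7 7a 63 e0 c7 e7

RES = [ 0x7a  0xe0  0xe7  0x7a  0x63  0xe0  0xc7  0xe7 ]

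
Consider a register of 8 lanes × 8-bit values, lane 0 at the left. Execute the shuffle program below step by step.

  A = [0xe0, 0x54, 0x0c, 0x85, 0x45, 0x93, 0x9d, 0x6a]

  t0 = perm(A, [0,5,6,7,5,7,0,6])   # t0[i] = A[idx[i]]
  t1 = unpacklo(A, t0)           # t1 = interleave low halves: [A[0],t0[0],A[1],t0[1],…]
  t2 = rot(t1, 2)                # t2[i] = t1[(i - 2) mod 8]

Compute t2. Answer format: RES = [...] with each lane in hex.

→ t0 |e0|93|9d|6a|93|6a|e0|9d|
→ t1 |e0|e0|54|93|0c|9d|85|6a|
→ t2 |85|6a|e0|e0|54|93|0c|9d|

RES = [ 0x85  0x6a  0xe0  0xe0  0x54  0x93  0x0c  0x9d ]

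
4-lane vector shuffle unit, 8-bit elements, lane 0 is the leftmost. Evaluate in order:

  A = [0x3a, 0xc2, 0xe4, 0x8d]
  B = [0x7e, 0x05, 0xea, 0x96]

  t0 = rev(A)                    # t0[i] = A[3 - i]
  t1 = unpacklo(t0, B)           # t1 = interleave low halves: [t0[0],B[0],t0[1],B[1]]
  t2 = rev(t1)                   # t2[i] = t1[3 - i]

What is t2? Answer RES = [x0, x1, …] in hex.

RES = [0x05, 0xe4, 0x7e, 0x8d]

→ t0 |8d|e4|c2|3a|
→ t1 |8d|7e|e4|05|
→ t2 |05|e4|7e|8d|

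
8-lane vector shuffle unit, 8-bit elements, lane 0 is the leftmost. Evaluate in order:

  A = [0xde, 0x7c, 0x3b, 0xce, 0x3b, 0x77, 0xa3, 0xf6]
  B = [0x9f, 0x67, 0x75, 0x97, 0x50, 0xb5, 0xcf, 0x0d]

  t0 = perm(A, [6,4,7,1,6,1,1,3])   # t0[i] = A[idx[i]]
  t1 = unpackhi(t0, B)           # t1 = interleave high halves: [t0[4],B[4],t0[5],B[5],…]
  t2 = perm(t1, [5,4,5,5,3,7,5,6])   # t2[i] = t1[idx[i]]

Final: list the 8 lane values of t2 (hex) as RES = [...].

RES = [ 0xcf  0x7c  0xcf  0xcf  0xb5  0x0d  0xcf  0xce ]

t0 = [0xa3, 0x3b, 0xf6, 0x7c, 0xa3, 0x7c, 0x7c, 0xce]
t1 = [0xa3, 0x50, 0x7c, 0xb5, 0x7c, 0xcf, 0xce, 0x0d]
t2 = [0xcf, 0x7c, 0xcf, 0xcf, 0xb5, 0x0d, 0xcf, 0xce]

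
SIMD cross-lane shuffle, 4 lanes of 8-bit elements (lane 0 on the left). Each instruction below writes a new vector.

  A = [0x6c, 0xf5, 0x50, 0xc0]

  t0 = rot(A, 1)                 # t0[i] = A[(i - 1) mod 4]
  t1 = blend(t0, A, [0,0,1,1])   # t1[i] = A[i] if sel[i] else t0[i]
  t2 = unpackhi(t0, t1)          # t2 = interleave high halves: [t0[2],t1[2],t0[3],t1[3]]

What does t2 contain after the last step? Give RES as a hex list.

→ t0 |c0|6c|f5|50|
→ t1 |c0|6c|50|c0|
→ t2 |f5|50|50|c0|

RES = [0xf5, 0x50, 0x50, 0xc0]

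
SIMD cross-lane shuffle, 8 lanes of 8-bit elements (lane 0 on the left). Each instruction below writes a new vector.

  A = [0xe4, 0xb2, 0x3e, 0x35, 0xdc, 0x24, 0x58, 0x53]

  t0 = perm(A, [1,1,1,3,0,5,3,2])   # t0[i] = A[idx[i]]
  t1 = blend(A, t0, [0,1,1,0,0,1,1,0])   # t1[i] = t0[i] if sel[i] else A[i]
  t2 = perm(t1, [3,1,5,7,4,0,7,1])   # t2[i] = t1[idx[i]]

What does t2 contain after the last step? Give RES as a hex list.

t0 = [0xb2, 0xb2, 0xb2, 0x35, 0xe4, 0x24, 0x35, 0x3e]
t1 = [0xe4, 0xb2, 0xb2, 0x35, 0xdc, 0x24, 0x35, 0x53]
t2 = [0x35, 0xb2, 0x24, 0x53, 0xdc, 0xe4, 0x53, 0xb2]

RES = [0x35, 0xb2, 0x24, 0x53, 0xdc, 0xe4, 0x53, 0xb2]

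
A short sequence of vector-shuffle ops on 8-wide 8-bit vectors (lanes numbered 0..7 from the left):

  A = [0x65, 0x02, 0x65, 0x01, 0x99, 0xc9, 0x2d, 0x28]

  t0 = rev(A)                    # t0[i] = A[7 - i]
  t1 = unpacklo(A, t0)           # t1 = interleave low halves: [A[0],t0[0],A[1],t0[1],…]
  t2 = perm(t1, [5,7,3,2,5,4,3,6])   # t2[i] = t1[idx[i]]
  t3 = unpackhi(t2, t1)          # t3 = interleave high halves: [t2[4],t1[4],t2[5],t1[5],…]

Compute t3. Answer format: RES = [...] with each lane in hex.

→ t0 |28|2d|c9|99|01|65|02|65|
→ t1 |65|28|02|2d|65|c9|01|99|
→ t2 |c9|99|2d|02|c9|65|2d|01|
→ t3 |c9|65|65|c9|2d|01|01|99|

RES = [ 0xc9  0x65  0x65  0xc9  0x2d  0x01  0x01  0x99 ]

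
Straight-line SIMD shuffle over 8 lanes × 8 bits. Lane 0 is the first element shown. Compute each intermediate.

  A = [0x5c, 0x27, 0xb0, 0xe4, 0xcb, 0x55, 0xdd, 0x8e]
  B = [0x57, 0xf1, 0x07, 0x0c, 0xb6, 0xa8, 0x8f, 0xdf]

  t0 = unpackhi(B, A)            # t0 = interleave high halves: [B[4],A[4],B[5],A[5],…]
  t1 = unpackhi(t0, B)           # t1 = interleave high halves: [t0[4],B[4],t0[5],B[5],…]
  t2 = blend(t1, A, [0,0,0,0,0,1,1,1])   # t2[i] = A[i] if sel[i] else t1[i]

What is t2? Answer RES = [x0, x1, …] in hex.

RES = [ 0x8f  0xb6  0xdd  0xa8  0xdf  0x55  0xdd  0x8e ]

→ t0 |b6|cb|a8|55|8f|dd|df|8e|
→ t1 |8f|b6|dd|a8|df|8f|8e|df|
→ t2 |8f|b6|dd|a8|df|55|dd|8e|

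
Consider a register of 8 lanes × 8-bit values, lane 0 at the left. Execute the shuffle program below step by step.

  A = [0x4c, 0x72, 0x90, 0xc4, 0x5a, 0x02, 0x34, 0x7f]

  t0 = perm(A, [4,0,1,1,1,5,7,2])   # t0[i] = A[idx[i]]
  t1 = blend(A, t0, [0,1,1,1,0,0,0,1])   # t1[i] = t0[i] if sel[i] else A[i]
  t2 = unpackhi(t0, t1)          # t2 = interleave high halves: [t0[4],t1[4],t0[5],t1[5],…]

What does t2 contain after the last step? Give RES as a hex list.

  t0: 5a 4c 72 72 72 02 7f 90
  t1: 4c 4c 72 72 5a 02 34 90
  t2: 72 5a 02 02 7f 34 90 90

RES = [0x72, 0x5a, 0x02, 0x02, 0x7f, 0x34, 0x90, 0x90]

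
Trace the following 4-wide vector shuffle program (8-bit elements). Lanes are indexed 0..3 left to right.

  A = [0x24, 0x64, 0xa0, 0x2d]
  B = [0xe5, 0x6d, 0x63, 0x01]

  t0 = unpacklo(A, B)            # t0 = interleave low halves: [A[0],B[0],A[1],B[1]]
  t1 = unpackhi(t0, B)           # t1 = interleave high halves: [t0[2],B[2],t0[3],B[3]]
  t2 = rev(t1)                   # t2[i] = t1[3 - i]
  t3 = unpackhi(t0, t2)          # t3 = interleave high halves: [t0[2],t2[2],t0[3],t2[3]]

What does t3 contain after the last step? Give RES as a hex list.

RES = [0x64, 0x63, 0x6d, 0x64]

  t0: 24 e5 64 6d
  t1: 64 63 6d 01
  t2: 01 6d 63 64
  t3: 64 63 6d 64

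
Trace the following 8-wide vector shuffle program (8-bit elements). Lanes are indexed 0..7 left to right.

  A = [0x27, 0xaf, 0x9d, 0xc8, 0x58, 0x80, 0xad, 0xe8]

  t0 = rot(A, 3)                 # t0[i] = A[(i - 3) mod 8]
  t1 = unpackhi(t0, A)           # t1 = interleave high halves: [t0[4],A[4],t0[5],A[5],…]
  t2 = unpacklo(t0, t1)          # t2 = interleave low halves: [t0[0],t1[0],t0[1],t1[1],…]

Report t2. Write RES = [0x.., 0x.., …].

→ t0 |80|ad|e8|27|af|9d|c8|58|
→ t1 |af|58|9d|80|c8|ad|58|e8|
→ t2 |80|af|ad|58|e8|9d|27|80|

RES = [0x80, 0xaf, 0xad, 0x58, 0xe8, 0x9d, 0x27, 0x80]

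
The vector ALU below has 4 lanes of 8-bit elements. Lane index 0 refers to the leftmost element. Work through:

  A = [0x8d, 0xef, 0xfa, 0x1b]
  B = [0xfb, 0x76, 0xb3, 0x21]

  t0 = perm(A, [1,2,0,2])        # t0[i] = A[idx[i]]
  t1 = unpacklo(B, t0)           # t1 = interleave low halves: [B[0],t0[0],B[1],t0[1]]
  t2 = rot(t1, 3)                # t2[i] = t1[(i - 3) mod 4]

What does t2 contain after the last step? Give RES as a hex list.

RES = [0xef, 0x76, 0xfa, 0xfb]

t0 = [0xef, 0xfa, 0x8d, 0xfa]
t1 = [0xfb, 0xef, 0x76, 0xfa]
t2 = [0xef, 0x76, 0xfa, 0xfb]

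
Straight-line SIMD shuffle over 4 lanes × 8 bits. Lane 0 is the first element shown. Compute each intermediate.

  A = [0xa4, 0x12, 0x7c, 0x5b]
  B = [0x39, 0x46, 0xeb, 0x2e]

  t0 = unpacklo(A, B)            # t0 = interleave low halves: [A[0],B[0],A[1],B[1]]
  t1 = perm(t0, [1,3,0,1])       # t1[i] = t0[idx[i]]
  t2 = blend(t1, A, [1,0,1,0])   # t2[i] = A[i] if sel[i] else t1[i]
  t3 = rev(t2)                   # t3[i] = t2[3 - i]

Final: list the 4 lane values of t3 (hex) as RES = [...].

RES = [ 0x39  0x7c  0x46  0xa4 ]

→ t0 |a4|39|12|46|
→ t1 |39|46|a4|39|
→ t2 |a4|46|7c|39|
→ t3 |39|7c|46|a4|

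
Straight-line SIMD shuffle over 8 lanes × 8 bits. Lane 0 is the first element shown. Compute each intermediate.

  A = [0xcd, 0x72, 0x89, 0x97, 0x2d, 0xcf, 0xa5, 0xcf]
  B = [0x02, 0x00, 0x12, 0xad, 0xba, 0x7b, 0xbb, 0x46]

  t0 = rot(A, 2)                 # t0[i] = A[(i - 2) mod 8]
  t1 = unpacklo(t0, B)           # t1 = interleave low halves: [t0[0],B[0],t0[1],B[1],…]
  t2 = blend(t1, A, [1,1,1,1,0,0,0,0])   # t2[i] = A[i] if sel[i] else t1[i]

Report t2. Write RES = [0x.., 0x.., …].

RES = [0xcd, 0x72, 0x89, 0x97, 0xcd, 0x12, 0x72, 0xad]

t0 = [0xa5, 0xcf, 0xcd, 0x72, 0x89, 0x97, 0x2d, 0xcf]
t1 = [0xa5, 0x02, 0xcf, 0x00, 0xcd, 0x12, 0x72, 0xad]
t2 = [0xcd, 0x72, 0x89, 0x97, 0xcd, 0x12, 0x72, 0xad]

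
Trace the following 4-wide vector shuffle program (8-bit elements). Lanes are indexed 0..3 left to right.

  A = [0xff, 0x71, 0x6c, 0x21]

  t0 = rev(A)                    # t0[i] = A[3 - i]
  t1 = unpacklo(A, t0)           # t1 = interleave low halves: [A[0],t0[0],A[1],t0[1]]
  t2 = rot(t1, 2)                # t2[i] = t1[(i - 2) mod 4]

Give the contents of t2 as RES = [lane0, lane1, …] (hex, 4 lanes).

RES = [0x71, 0x6c, 0xff, 0x21]

  t0: 21 6c 71 ff
  t1: ff 21 71 6c
  t2: 71 6c ff 21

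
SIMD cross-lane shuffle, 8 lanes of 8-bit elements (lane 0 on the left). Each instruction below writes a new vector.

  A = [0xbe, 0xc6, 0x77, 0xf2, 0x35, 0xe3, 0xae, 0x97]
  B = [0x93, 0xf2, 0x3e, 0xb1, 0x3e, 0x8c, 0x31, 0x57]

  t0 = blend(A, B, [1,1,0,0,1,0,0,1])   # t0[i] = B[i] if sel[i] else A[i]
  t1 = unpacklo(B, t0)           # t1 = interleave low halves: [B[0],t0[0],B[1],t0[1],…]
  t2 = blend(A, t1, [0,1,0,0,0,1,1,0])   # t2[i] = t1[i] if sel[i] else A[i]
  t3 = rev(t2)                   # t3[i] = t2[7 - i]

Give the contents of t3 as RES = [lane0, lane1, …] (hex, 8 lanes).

t0 = [0x93, 0xf2, 0x77, 0xf2, 0x3e, 0xe3, 0xae, 0x57]
t1 = [0x93, 0x93, 0xf2, 0xf2, 0x3e, 0x77, 0xb1, 0xf2]
t2 = [0xbe, 0x93, 0x77, 0xf2, 0x35, 0x77, 0xb1, 0x97]
t3 = [0x97, 0xb1, 0x77, 0x35, 0xf2, 0x77, 0x93, 0xbe]

RES = [ 0x97  0xb1  0x77  0x35  0xf2  0x77  0x93  0xbe ]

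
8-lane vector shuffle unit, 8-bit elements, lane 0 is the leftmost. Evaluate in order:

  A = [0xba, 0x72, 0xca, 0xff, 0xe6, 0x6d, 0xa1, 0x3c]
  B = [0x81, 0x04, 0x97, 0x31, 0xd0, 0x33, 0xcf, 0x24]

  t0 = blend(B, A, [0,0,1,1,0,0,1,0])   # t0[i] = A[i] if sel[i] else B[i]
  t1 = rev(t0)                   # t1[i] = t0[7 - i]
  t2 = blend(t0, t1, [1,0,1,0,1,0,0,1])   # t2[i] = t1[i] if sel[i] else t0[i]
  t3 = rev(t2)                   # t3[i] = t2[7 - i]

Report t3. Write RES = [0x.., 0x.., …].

RES = [ 0x81  0xa1  0x33  0xff  0xff  0x33  0x04  0x24 ]

  t0: 81 04 ca ff d0 33 a1 24
  t1: 24 a1 33 d0 ff ca 04 81
  t2: 24 04 33 ff ff 33 a1 81
  t3: 81 a1 33 ff ff 33 04 24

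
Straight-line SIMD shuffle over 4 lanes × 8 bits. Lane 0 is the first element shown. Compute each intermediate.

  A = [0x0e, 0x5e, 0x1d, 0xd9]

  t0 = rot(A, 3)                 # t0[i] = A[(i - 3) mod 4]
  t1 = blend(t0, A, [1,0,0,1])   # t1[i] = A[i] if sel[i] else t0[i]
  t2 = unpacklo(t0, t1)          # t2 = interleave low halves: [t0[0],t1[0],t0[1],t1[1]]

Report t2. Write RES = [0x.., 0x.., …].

RES = [0x5e, 0x0e, 0x1d, 0x1d]

→ t0 |5e|1d|d9|0e|
→ t1 |0e|1d|d9|d9|
→ t2 |5e|0e|1d|1d|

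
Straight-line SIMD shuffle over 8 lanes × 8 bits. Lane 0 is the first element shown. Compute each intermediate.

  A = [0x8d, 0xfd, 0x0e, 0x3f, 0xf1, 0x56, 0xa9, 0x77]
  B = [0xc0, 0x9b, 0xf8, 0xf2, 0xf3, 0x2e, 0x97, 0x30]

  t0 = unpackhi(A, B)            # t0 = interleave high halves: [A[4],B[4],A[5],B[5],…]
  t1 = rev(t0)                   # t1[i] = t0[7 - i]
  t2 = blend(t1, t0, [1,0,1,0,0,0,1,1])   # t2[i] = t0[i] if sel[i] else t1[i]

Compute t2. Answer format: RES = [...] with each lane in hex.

RES = [0xf1, 0x77, 0x56, 0xa9, 0x2e, 0x56, 0x77, 0x30]

→ t0 |f1|f3|56|2e|a9|97|77|30|
→ t1 |30|77|97|a9|2e|56|f3|f1|
→ t2 |f1|77|56|a9|2e|56|77|30|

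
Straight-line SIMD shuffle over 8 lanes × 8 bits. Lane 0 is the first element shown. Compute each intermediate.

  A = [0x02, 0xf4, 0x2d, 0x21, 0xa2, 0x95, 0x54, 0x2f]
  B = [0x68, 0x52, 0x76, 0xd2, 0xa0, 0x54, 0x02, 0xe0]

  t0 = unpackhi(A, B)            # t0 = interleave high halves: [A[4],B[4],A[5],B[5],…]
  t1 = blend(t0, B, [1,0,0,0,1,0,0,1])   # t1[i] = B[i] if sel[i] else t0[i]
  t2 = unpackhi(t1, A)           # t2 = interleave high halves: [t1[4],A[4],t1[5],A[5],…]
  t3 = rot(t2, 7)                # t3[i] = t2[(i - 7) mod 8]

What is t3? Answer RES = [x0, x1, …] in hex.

t0 = [0xa2, 0xa0, 0x95, 0x54, 0x54, 0x02, 0x2f, 0xe0]
t1 = [0x68, 0xa0, 0x95, 0x54, 0xa0, 0x02, 0x2f, 0xe0]
t2 = [0xa0, 0xa2, 0x02, 0x95, 0x2f, 0x54, 0xe0, 0x2f]
t3 = [0xa2, 0x02, 0x95, 0x2f, 0x54, 0xe0, 0x2f, 0xa0]

RES = [0xa2, 0x02, 0x95, 0x2f, 0x54, 0xe0, 0x2f, 0xa0]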